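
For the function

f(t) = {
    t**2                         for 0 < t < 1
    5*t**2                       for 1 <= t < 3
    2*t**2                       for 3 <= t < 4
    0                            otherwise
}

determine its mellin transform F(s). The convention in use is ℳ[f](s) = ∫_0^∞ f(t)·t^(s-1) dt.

(2**(2*s + 5) + 3**(s + 3) - 4)/(s + 2)
  Re(s) > -2

decompose at 1, 3; ℳ[f](s) sums the 3 pieces' integrals
∫ t**2·t^(s-1) over [0, 1)
on [1, 3) integrate f = 5*t**2 against the kernel
segment 3 to 4 holds 2*t**2; add its integral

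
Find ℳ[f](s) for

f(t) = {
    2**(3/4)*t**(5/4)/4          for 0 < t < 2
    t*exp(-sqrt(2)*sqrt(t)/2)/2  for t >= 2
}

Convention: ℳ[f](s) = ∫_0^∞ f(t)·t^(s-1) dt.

the common scale on t comes off first: t**(5/4) on [0, 1); t*exp(-sqrt(t)) on [1, ∞)
remove the power substitution first: t**(5/2) on [0, 1); t**2*exp(-t) on [1, ∞)
invert the shared t-power to get sqrt(t) on [0, 1); exp(-t) on [1, ∞)
f breaks at 2 into 2 integrals to sum
segment [0, 2) carries 2**(3/4)*t**(5/4)/4; integrate it
between 2 and ∞ the integrand is t*exp(-sqrt(2)*sqrt(t)/2)/2·t^(s-1)

2*2**s*((4*s + 5)*uppergamma(2*s + 2, 1) + 2)/(4*s + 5)
  Re(s) > -5/4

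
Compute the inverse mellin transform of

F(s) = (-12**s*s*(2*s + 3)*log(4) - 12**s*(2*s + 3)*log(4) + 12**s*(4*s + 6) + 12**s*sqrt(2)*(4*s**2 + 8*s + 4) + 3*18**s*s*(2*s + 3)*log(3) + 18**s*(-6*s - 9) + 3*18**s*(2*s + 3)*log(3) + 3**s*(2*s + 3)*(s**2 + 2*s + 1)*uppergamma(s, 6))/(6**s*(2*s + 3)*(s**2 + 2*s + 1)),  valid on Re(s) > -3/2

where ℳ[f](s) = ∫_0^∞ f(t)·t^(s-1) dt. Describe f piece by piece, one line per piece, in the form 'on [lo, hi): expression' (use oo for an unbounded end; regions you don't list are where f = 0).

decompose at 2, 3; ℳ[f](s) sums the 3 pieces' integrals
∫ over [0, 2) of t**(3/2)·t^(s-1) joins the sum
segment [2, 3) carries t*log(t); integrate it
segment [3, ∞) carries exp(-2*t); integrate it

on [0, 2): t**(3/2)
on [2, 3): t*log(t)
on [3, oo): exp(-2*t)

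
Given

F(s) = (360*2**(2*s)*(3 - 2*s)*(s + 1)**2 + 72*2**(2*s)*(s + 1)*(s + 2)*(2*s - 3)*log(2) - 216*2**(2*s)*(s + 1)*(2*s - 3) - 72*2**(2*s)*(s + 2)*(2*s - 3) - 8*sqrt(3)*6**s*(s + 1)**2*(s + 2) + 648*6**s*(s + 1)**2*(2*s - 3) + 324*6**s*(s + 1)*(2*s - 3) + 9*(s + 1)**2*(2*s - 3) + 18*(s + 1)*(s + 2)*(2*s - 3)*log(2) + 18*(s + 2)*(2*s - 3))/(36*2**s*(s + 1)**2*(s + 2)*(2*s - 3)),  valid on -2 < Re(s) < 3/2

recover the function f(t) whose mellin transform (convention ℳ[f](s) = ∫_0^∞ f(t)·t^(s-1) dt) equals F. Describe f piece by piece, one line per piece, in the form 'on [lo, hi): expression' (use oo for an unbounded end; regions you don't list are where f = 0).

on [0, 1/2): t**2
on [1/2, 2): t*log(t)
on [2, 3): t*(t + 3)
on [3, oo): t**(-3/2)

remove the shared t-power first: t on [0, 1/2); log(t) on [1/2, 2); t + 3 on [2, 3); …
along the cuts 1/2, 2, 3, ℳ[f](s) splits into 4 integrals
for t in [0, 1/2): the term is ∫ t**2·t^(s-1)
piece [1/2, 2): integrate t*log(t) against the kernel
segment [2, 3) carries t*(t + 3); integrate it
the [3, ∞) slice contributes ∫ t**(-3/2)·t^(s-1) dt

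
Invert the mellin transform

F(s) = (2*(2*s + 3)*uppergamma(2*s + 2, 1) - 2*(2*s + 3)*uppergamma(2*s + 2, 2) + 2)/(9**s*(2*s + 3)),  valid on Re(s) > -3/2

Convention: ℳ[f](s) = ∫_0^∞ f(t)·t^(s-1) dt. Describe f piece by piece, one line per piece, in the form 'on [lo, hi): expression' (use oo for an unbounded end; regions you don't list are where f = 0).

back out the power substitution: 27*t**3 on [0, 1/3); 9*t**2*exp(-3*t) on [1/3, 2/3)
the common scale on t comes off first: t**3 on [0, 1); t**2*exp(-t) on [1, 2)
back out the shared t-power: t on [0, 1); exp(-t) on [1, 2)
decompose at 1/9; ℳ[f](s) sums the 2 pieces' integrals
over [0, 1/9), the kernel integral of 27*t**(3/2) enters the sum
over [1/9, 4/9), the kernel integral of 9*t*exp(-3*sqrt(t)) enters the sum

on [0, 1/9): 27*t**(3/2)
on [1/9, 4/9): 9*t*exp(-3*sqrt(t))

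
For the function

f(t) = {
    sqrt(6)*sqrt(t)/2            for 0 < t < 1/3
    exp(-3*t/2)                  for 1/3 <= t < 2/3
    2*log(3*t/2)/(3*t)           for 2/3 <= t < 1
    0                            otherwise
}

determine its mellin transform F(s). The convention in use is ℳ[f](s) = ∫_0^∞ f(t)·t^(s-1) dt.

3**(-s - 1)*(3*2**s*(2*s + 1)*(s**2 - 2*s + 1)*uppergamma(s, 1/2) - 3*2**s*(2*s + 1)*(s**2 - 2*s + 1)*uppergamma(s, 1) + 2**s*(6*s + 3) + 3**s*s*(2*s + 1)*(-2*log(2) + 2*log(3)) + 3**s*(-4*s - 2) + 3**s*(2*s + 1)*(-2*log(3) + 2*log(2)) + sqrt(2)*(3*s**2 - 6*s + 3))/((2*s + 1)*(s**2 - 2*s + 1))
  Re(s) > -1/2

undo the common scale on t: sqrt(t) on [0, 1/2); exp(-t) on [1/2, 1); log(t)/t on [1, 3/2)
decompose at 1/3, 2/3; ℳ[f](s) sums the 3 pieces' integrals
the [0, 1/3) slice contributes ∫ sqrt(6)*sqrt(t)/2·t^(s-1) dt
∫ over [1/3, 2/3) of exp(-3*t/2)·t^(s-1) joins the sum
segment [2/3, 1) carries 2*log(3*t/2)/(3*t); integrate it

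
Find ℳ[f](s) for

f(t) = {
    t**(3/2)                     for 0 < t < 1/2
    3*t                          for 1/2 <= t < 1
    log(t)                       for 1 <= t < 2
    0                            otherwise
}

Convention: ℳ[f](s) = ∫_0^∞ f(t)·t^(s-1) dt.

cuts at 1/2, 1: linearity sums the 3 kernel integrals
the [0, 1/2) slice contributes ∫ t**(3/2)·t^(s-1) dt
∫ over [1/2, 1) of 3*t·t^(s-1) joins the sum
between 1 and 2 the integrand is log(t)·t^(s-1)

(-2*2**(2*s)*(s + 1)*(2*s + 3) + 6*2**s*s**2*(2*s + 3) + 2*2**s*(s + 1)*(2*s + 3) + 4**s*s*(s + 1)*(2*s + 3)*log(4) + sqrt(2)*s**2*(s + 1) - 3*s**2*(2*s + 3))/(2*2**s*s**2*(s + 1)*(2*s + 3))
  Re(s) > -3/2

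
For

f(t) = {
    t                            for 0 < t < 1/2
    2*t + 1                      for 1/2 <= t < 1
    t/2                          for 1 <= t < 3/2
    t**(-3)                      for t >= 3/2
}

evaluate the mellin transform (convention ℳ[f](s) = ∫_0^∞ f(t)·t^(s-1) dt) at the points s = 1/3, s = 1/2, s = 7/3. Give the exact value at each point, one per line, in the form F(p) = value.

slice at 1/2, 1, 3/2, transform all 4 pieces, and sum them
∫ t·t^(s-1) over [0, 1/2)
∫ (2*t + 1)·t^(s-1) over [1/2, 1)
over [1, 3/2), the kernel integral of t/2 enters the sum
[3/2, ∞) adds the kernel integral of t**(-3)

F(1/3) = 2**(2/3)*(-486 + 97*3**(1/3) + 594*2**(1/3))/288
F(1/2) = -7*sqrt(2)/6 + 167*sqrt(6)/540 + 3
F(7/3) = 2**(2/3)*(-162 + 984*2**(1/3) + 1687*3**(1/3))/2240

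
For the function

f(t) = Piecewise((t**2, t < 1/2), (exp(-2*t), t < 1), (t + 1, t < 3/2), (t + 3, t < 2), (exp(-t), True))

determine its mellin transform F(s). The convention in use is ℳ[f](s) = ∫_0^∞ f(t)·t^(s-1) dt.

the 5 pieces separated at 1/2, 1, 3/2, 2 each add one integral
between 0 and 1/2 the integrand is t**2·t^(s-1)
on [1/2, 1) integrate f = exp(-2*t) against the kernel
∫ (t + 1)·t^(s-1) over [1, 3/2)
∫ (t + 3)·t^(s-1) over [3/2, 2)
[2, ∞) adds the kernel integral of exp(-t)

(20*2**(2*s)*s*(s + 2) + 12*2**(2*s)*(s + 2) + 4*2**s*s*(s + 1)*(s + 2)*uppergamma(s, 2) - 8*2**s*s*(s + 2) - 4*2**s*(s + 2) - 8*3**s*s*(s + 2) - 8*3**s*(s + 2) + 4*s*(s + 1)*(s + 2)*uppergamma(s, 1) - 4*s*(s + 1)*(s + 2)*uppergamma(s, 2) + s*(s + 1))/(4*2**s*s*(s + 1)*(s + 2))
  Re(s) > -2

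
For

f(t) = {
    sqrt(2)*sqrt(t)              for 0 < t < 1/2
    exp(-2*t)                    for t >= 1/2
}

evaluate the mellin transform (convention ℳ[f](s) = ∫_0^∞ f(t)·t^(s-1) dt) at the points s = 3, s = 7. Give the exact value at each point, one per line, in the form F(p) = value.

remove the common scale on t first: sqrt(t) on [0, 1); exp(-t) on [1, ∞)
along the cuts 1/2, ℳ[f](s) splits into 2 integrals
[0, 1/2) adds the kernel integral of sqrt(2)*sqrt(t)
∫ over [1/2, ∞) of exp(-2*t)·t^(s-1) joins the sum

F(3) = 1/28 + 5*exp(-1)/8
F(7) = 1/960 + 1957*exp(-1)/128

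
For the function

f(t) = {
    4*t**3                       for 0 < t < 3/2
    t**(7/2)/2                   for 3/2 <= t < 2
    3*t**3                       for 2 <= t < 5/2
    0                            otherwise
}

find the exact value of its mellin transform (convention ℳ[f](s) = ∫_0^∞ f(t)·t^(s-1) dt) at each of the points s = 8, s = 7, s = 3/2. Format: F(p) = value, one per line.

F(8) = -177147*sqrt(6)/94208 + 2048*sqrt(2)/23 + 134610051/22528
F(7) = -19683*sqrt(6)/14336 + 1024*sqrt(2)/21 + 26387343/10240
F(3/2) = -32*sqrt(2)/3 + 781/320 + 9*sqrt(6)/4 + 625*sqrt(10)/48

treat the 3 regions marked off by 3/2, 2 separately and sum
∫ 4*t**3·t^(s-1) over [0, 3/2)
the [3/2, 2) slice contributes ∫ t**(7/2)/2·t^(s-1) dt
segment 2 to 5/2 holds 3*t**3; add its integral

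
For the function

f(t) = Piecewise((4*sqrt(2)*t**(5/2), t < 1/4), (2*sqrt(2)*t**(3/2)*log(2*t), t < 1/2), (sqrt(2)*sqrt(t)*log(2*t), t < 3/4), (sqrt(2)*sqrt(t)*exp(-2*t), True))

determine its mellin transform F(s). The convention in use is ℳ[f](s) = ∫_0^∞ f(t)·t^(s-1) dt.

2**(-2*s - 3/2)*(2**(s + 3/2)*(2*s + 1)**2*(2*s + 5)*(8*s + (2*s + 1)**2 + 8)*uppergamma(s + 1/2, 3/2) + 2**(s + 7/2)*(-2*s - 5)*(2*s + 1)**2 + 2**(s + 7/2)*(2*s + 5)*(8*s + (2*s + 1)**2 + 8) + 3**(s + 1/2)*(2*s + 1)*(2*s + 5)*(-4*log(2) + 4*log(3))*(8*s + (2*s + 1)**2 + 8) - 8*3**(s + 1/2)*(2*s + 5)*(8*s + (2*s + 1)**2 + 8) + (2*s + 1)**3*(2*s + 5)*log(4) + 4*(2*s + 1)**2*(2*s + 5)*log(2) + (2*s + 1)**2*(8*s + 20) + (2*s + 1)**2*(8*s + (2*s + 1)**2 + 8))/((2*s + 1)**2*(2*s + 5)*(8*s + (2*s + 1)**2 + 8))
  Re(s) > -5/2

peel off the common scale on t: t**(5/2) on [0, 1/2); t**(3/2)*log(t) on [1/2, 1); sqrt(t)*log(t) on [1, 3/2); …
remove the shared t-power first: t**2 on [0, 1/2); t*log(t) on [1/2, 1); log(t) on [1, 3/2); …
linearity at 1/4, 1/2, 3/4 turns ℳ[f](s) into 4 summed integrals
∫ 4*sqrt(2)*t**(5/2)·t^(s-1) over [0, 1/4)
∫ over [1/4, 1/2) of 2*sqrt(2)*t**(3/2)*log(2*t)·t^(s-1) joins the sum
[1/2, 3/4) adds the kernel integral of sqrt(2)*sqrt(t)*log(2*t)
∫ over [3/4, ∞) of sqrt(2)*sqrt(t)*exp(-2*t)·t^(s-1) joins the sum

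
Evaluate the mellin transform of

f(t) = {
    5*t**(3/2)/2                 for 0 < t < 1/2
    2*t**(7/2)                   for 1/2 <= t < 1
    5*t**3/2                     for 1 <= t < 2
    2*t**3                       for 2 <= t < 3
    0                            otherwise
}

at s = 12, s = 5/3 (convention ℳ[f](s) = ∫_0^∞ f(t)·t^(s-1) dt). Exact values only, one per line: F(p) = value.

along the cuts 1/2, 1, 2, ℳ[f](s) splits into 4 integrals
[0, 1/2) adds the kernel integral of 5*t**(3/2)/2
over [1/2, 1), the kernel integral of 2*t**(7/2) enters the sum
the [1, 2) slice contributes ∫ 5*t**3/2·t^(s-1) dt
on [2, 3): add ∫ 2*t**3·t^(s-1) dt

F(12) = sqrt(2)/107136 + 593426747/310
F(5/3) = -129/868 + 51*2**(5/6)/1178 + 12*2**(2/3)/7 + 243*3**(2/3)/7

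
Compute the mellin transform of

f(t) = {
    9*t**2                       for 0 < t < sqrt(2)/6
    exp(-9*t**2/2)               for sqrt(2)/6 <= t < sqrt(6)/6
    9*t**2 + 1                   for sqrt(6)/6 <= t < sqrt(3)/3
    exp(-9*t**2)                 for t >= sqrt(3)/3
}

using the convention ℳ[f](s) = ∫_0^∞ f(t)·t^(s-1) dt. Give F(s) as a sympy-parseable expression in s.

(sqrt(2)/6)**s*(2**(s/2)*s*(s + 2)*uppergamma(s/2, 3) + 2**s*s*(s + 2)*uppergamma(s/2, 1/4) - 2**s*s*(s + 2)*uppergamma(s/2, 3/4) - 5*3**(s/2)*s - 4*3**(s/2) + 8*6**(s/2)*s + 4*6**(s/2) + s)/(2*s*(s + 2))
  Re(s) > -2

reversing the common scale on t: t**2 on [0, sqrt(2)/2); exp(-t**2/2) on [sqrt(2)/2, sqrt(6)/2); t**2 + 1 on [sqrt(6)/2, sqrt(3)); …
undo the power substitution: t on [0, 1/2); exp(-t/2) on [1/2, 3/2); t + 1 on [3/2, 3); …
along the cuts sqrt(2)/6, sqrt(6)/6, sqrt(3)/3, ℳ[f](s) splits into 4 integrals
segment [0, sqrt(2)/6) carries 9*t**2; integrate it
[sqrt(2)/6, sqrt(6)/6) adds the kernel integral of exp(-9*t**2/2)
[sqrt(6)/6, sqrt(3)/3) adds the kernel integral of (9*t**2 + 1)
piece [sqrt(3)/3, ∞): integrate exp(-9*t**2) against the kernel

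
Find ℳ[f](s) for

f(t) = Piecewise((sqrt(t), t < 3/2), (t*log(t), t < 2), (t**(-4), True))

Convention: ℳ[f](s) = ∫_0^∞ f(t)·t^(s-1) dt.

(-32*2**(2*s)*(s - 4)*(2*s + 1) + 3**s*s*(s - 4)*(2*s + 1)*(-24*log(3) + 24*log(2)) + 3**s*(s - 4)*(2*s + 1)*(-24*log(3) + 24*log(2)) + 24*3**s*(s - 4)*(2*s + 1) + 16*3**s*sqrt(6)*(s - 4)*(s**2 + 2*s + 1) + 32*4**s*s*(s - 4)*(2*s + 1)*log(2) + 32*4**s*(s - 4)*(2*s + 1)*log(2) - 4**s*(2*s + 1)*(s**2 + 2*s + 1))/(16*2**s*(s - 4)*(2*s + 1)*(s**2 + 2*s + 1))
  -1/2 < Re(s) < 4

breakpoints 3/2, 2: one integral from each of the 3 segments
for t in [0, 3/2): the term is ∫ sqrt(t)·t^(s-1)
[3/2, 2) adds the kernel integral of t*log(t)
piece [2, ∞): integrate t**(-4) against the kernel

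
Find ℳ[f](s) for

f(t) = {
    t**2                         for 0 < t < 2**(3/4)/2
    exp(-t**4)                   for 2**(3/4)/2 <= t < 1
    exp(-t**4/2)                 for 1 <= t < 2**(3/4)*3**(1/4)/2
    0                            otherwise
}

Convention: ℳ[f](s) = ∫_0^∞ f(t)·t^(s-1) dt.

(2**(3/4)/2)**s*(2**(s/4)*(s + 2)*uppergamma(s/4, 1/2) - 2**(s/4)*(s + 2)*uppergamma(s/4, 1) + 2**(s/2)*(s + 2)*uppergamma(s/4, 1/2) - 2**(s/2)*(s + 2)*uppergamma(s/4, 3/4) + 2*sqrt(2))/(4*(s + 2))
  Re(s) > -2

undo the power substitution: t on [0, sqrt(2)/2); exp(-t**2) on [sqrt(2)/2, 1); exp(-t**2/2) on [1, sqrt(6)/2)
the power substitution comes off first: sqrt(t) on [0, 1/2); exp(-t) on [1/2, 1); exp(-t/2) on [1, 3/2)
treat the 3 regions marked off by 2**(3/4)/2, 1 separately and sum
the [0, 2**(3/4)/2) slice contributes ∫ t**2·t^(s-1) dt
piece [2**(3/4)/2, 1): integrate exp(-t**4) against the kernel
between 1 and 2**(3/4)*3**(1/4)/2 the integrand is exp(-t**4/2)·t^(s-1)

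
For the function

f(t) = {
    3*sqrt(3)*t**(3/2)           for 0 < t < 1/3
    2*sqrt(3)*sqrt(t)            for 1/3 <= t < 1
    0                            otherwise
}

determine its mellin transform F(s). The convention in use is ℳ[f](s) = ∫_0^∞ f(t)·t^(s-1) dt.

(4*sqrt(3)*3**s*(2*s + 3) - 4*s - 10)/(3**s*(2*s + 1)*(2*s + 3))
  Re(s) > -3/2

reversing the common scale on t: t**(3/2) on [0, 1); 2*sqrt(t) on [1, 3)
the 2 pieces separated at 1/3 each add one integral
between 0 and 1/3 the integrand is 3*sqrt(3)*t**(3/2)·t^(s-1)
on [1/3, 1): add ∫ 2*sqrt(3)*sqrt(t)·t^(s-1) dt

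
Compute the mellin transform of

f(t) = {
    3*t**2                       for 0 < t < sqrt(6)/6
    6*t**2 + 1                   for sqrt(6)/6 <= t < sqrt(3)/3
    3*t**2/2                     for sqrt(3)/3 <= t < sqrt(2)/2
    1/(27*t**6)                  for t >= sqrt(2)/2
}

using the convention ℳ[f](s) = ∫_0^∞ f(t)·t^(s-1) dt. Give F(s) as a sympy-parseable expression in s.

(sqrt(6)/6)**s*(270*2**(s/2)*s*(s - 6) + 216*2**(s/2)*(s - 6) + 81*3**(s/2)*s*(s - 6) - 32*3**(s/2)*s*(s + 2) - 162*s*(s - 6) - 216*s + 1296)/(108*s*(s - 6)*(s + 2))
  -2 < Re(s) < 6

the power substitution comes off first: 3*t on [0, 1/6); 6*t + 1 on [1/6, 1/3); 3*t/2 on [1/3, 1/2); …
the common scale on t comes off first: t on [0, 1/2); 2*t + 1 on [1/2, 1); t/2 on [1, 3/2); …
integrate the 4 segments split at sqrt(6)/6, sqrt(3)/3, sqrt(2)/2, then add the results
piece [0, sqrt(6)/6): integrate 3*t**2 against the kernel
between sqrt(6)/6 and sqrt(3)/3 the integrand is (6*t**2 + 1)·t^(s-1)
segment sqrt(3)/3 to sqrt(2)/2 holds 3*t**2/2; add its integral
piece [sqrt(2)/2, ∞): integrate 1/(27*t**6) against the kernel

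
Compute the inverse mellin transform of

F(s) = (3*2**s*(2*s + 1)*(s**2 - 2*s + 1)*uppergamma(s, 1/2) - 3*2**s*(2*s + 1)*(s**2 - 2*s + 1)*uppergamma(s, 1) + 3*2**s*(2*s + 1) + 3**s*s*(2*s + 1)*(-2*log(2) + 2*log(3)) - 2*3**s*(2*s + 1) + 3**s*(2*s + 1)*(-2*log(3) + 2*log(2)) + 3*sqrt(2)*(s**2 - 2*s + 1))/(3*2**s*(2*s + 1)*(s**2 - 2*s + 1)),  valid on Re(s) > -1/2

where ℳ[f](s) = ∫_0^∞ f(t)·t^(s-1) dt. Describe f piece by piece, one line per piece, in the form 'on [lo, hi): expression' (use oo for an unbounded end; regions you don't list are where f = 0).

on [0, 1/2): sqrt(t)
on [1/2, 1): exp(-t)
on [1, 3/2): log(t)/t

treat the 3 regions marked off by 1/2, 1 separately and sum
∫ sqrt(t)·t^(s-1) over [0, 1/2)
∫ exp(-t)·t^(s-1) over [1/2, 1)
segment [1, 3/2) carries log(t)/t; integrate it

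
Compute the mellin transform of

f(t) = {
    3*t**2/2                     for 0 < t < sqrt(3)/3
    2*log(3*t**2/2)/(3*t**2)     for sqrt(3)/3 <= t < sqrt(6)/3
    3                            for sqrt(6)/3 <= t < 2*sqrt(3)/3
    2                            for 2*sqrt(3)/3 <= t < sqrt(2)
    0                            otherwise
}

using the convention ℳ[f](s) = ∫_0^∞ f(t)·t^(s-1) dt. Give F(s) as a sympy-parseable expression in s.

strip the power substitution: 3*t/2 on [0, 1/3); 2*log(3*t/2)/(3*t) on [1/3, 2/3); 3 on [2/3, 4/3); …
remove the common scale on t first: t on [0, 1/2); log(t)/t on [1/2, 1); 3 on [1, 2); …
treat the 4 regions marked off by sqrt(3)/3, sqrt(6)/3, 2*sqrt(3)/3 separately and sum
on [0, sqrt(3)/3): add ∫ 3*t**2/2·t^(s-1) dt
over [sqrt(3)/3, sqrt(6)/3), the kernel integral of 2*log(3*t**2/2)/(3*t**2) enters the sum
the [sqrt(6)/3, 2*sqrt(3)/3) slice contributes ∫ 3·t^(s-1) dt
for t in [2*sqrt(3)/3, sqrt(2)): the term is ∫ 2·t^(s-1)

(sqrt(3)/3)**s*(-4*2**(s/2)*s*(s + 2) - 6*2**(s/2)*(s + 2)*(s**2 - 4*s + 4) + 2*2**s*(s + 2)*(s**2 - 4*s + 4) + 4*6**(s/2)*(s + 2)*(s**2 - 4*s + 4) + 4*s**2*(s + 2)*log(2) - 8*s*(s + 2)*log(2) + 8*s*(s + 2) + s*(s**2 - 4*s + 4))/(2*s*(s + 2)*(s**2 - 4*s + 4))
  Re(s) > -2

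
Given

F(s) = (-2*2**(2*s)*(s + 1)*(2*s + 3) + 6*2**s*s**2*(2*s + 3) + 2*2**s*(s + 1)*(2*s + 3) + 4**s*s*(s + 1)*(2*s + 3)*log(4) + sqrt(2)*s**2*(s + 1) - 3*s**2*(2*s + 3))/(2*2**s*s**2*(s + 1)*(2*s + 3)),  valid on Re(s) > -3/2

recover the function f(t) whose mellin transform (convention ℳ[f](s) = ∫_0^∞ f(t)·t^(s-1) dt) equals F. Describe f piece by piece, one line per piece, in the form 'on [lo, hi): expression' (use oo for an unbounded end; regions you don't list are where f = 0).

the 3 pieces separated at 1/2, 1 each add one integral
over [0, 1/2), the kernel integral of t**(3/2) enters the sum
∫ over [1/2, 1) of 3*t·t^(s-1) joins the sum
for t in [1, 2): the term is ∫ log(t)·t^(s-1)

on [0, 1/2): t**(3/2)
on [1/2, 1): 3*t
on [1, 2): log(t)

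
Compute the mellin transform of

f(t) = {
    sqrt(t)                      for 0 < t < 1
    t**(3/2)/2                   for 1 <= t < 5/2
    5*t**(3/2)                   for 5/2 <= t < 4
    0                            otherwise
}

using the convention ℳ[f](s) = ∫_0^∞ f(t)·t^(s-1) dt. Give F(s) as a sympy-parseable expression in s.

(80*2**(2*s)*(2*s + 1) - 45*(5/2)**(s + 1/2)*(2*s + 1)/2 + 2*s + 5)/((2*s + 1)*(2*s + 3))
  Re(s) > -1/2

cuts at 1, 5/2: linearity sums the 3 kernel integrals
∫ sqrt(t)·t^(s-1) over [0, 1)
the [1, 5/2) slice contributes ∫ t**(3/2)/2·t^(s-1) dt
[5/2, 4) adds the kernel integral of 5*t**(3/2)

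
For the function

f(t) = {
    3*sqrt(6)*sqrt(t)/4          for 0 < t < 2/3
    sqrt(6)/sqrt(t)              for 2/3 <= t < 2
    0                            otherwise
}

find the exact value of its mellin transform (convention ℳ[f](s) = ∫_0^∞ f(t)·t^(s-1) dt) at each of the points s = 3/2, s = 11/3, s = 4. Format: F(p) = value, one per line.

remove the shared t-power first: 3*sqrt(6)*t**(3/2)/4 on [0, 2/3); sqrt(6)*sqrt(t) on [2/3, 2)
invert the common scale on t to get t**(3/2) on [0, 1); 2*sqrt(t) on [1, 3)
decompose at 2/3; ℳ[f](s) sums the 2 pieces' integrals
on [0, 2/3): add ∫ 3*sqrt(6)*sqrt(t)/4·t^(s-1) dt
for t in [2/3, 2): the term is ∫ sqrt(6)/sqrt(t)·t^(s-1)

F(3/2) = 3*sqrt(6)/2
F(11/3) = 8*2**(2/3)*3**(1/3)*(-31 + 1350*3**(1/6))/4275
F(4) = -176/1701 + 32*sqrt(3)/7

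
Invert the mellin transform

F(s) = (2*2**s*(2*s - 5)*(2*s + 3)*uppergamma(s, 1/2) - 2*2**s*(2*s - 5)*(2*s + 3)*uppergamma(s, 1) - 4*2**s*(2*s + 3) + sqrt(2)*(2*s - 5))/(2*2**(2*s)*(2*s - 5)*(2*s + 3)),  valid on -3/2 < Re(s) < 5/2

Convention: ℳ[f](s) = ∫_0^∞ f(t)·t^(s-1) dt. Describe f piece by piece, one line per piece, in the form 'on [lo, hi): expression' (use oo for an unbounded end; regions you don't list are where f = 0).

undo the common scale on t: t**(3/2) on [0, 1/2); exp(-t) on [1/2, 1); t**(-5/2) on [1, ∞)
integrate the 3 segments split at 1/4, 1/2, then add the results
between 0 and 1/4 the integrand is 2*sqrt(2)*t**(3/2)·t^(s-1)
over [1/4, 1/2), the kernel integral of exp(-2*t) enters the sum
∫ sqrt(2)/(8*t**(5/2))·t^(s-1) over [1/2, ∞)

on [0, 1/4): 2*sqrt(2)*t**(3/2)
on [1/4, 1/2): exp(-2*t)
on [1/2, oo): sqrt(2)/(8*t**(5/2))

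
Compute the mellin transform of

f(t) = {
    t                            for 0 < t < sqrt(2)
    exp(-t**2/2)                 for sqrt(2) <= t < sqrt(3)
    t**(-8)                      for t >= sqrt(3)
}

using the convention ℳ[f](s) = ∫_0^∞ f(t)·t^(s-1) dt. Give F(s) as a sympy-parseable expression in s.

(81*2**(s/2)*(s - 8)*(s + 1)*uppergamma(s/2, 1) - 81*2**(s/2)*(s - 8)*(s + 1)*uppergamma(s/2, 3/2) + 162*2**(s/2 + 1/2)*(s - 8) - 2*3**(s/2)*(s + 1))/(162*(s - 8)*(s + 1))
  -1 < Re(s) < 8

the power substitution comes off first: sqrt(t) on [0, 2); exp(-t/2) on [2, 3); t**(-4) on [3, ∞)
the 3 pieces separated at sqrt(2), sqrt(3) each add one integral
the [0, sqrt(2)) slice contributes ∫ t·t^(s-1) dt
over [sqrt(2), sqrt(3)), the kernel integral of exp(-t**2/2) enters the sum
∫ t**(-8)·t^(s-1) over [sqrt(3), ∞)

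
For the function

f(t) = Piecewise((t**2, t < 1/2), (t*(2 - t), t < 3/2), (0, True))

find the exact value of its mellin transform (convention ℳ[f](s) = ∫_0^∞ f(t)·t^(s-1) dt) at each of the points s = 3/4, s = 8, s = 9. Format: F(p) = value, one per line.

undo the shared t-power: t on [0, 1/2); 2 - t on [1/2, 3/2)
split f at 1/2: ℳ[f](s) collects 2 kernel integrals
[0, 1/2) adds the kernel integral of t**2
on [1/2, 3/2): add ∫ t*(2 - t)·t^(s-1) dt

F(3/4) = 3*2**(1/4)*(-10 + 23*3**(3/4))/154
F(8) = 255857/92160
F(9) = 413331/112640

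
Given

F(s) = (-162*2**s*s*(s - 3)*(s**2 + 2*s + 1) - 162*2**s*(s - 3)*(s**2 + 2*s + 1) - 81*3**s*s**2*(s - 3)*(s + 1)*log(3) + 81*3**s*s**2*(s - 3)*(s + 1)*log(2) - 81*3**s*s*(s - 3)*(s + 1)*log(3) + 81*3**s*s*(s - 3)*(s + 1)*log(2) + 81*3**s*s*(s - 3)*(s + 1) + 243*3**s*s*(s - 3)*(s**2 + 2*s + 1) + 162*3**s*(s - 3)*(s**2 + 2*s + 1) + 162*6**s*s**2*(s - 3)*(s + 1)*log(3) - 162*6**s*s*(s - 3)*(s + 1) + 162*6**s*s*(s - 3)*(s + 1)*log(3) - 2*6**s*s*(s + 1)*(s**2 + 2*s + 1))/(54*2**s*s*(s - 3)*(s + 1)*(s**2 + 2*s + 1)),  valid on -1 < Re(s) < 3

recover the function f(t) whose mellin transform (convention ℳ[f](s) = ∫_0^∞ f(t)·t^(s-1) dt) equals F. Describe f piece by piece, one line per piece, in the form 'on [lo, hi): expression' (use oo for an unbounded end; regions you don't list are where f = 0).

on [0, 1): t
on [1, 3/2): t + 3
on [3/2, 3): t*log(t)
on [3, oo): t**(-3)

f breaks at 1, 3/2, 3 into 4 integrals to sum
piece [0, 1): integrate t against the kernel
segment [1, 3/2) carries (t + 3); integrate it
between 3/2 and 3 the integrand is t*log(t)·t^(s-1)
∫ over [3, ∞) of t**(-3)·t^(s-1) joins the sum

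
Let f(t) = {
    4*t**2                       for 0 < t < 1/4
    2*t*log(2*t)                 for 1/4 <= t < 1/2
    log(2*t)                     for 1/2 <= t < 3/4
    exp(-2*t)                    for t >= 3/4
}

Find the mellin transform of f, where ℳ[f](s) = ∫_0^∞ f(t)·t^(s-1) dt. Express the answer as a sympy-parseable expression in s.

(4*2**s*s**2*(s + 2)*(s**2 + 2*s + 1)*uppergamma(s, 3/2) - 4*2**s*s**2*(s + 2) + 4*2**s*(s + 2)*(s**2 + 2*s + 1) + 3**s*s*(s + 2)*(-4*log(2) + 4*log(3))*(s**2 + 2*s + 1) - 4*3**s*(s + 2)*(s**2 + 2*s + 1) + s**3*(s + 2)*log(4) + s**2*(s + 2)*log(4) + 2*s**2*(s + 2) + s**2*(s**2 + 2*s + 1))/(4*2**(2*s)*s**2*(s + 2)*(s**2 + 2*s + 1))
  Re(s) > -2

strip the common scale on t: t**2 on [0, 1/2); t*log(t) on [1/2, 1); log(t) on [1, 3/2); …
cuts at 1/4, 1/2, 3/4: linearity sums the 4 kernel integrals
for t in [0, 1/4): the term is ∫ 4*t**2·t^(s-1)
the [1/4, 1/2) slice contributes ∫ 2*t*log(2*t)·t^(s-1) dt
the [1/2, 3/4) slice contributes ∫ log(2*t)·t^(s-1) dt
on [3/4, ∞) integrate f = exp(-2*t) against the kernel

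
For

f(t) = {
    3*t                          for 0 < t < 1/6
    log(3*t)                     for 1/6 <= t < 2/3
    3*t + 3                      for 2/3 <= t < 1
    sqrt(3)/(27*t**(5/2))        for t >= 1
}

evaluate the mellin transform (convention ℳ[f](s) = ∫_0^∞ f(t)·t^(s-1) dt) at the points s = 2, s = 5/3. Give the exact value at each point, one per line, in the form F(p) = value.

F(2) = 2*sqrt(3)/27 + 17*log(2)/72 + 23/16
F(5/3) = -97*12**(1/3)/150 + 6**(1/3)*log(2)/60 + 73*6**(1/3)/4800 + 2*sqrt(3)/45 + 2*12**(1/3)*log(2)/15 + 117/40

remove the common scale on t first: t on [0, 1/2); log(t) on [1/2, 2); t + 3 on [2, 3); …
treat the 4 regions marked off by 1/6, 2/3, 1 separately and sum
∫ over [0, 1/6) of 3*t·t^(s-1) joins the sum
piece [1/6, 2/3): integrate log(3*t) against the kernel
∫ (3*t + 3)·t^(s-1) over [2/3, 1)
on [1, ∞): add ∫ sqrt(3)/(27*t**(5/2))·t^(s-1) dt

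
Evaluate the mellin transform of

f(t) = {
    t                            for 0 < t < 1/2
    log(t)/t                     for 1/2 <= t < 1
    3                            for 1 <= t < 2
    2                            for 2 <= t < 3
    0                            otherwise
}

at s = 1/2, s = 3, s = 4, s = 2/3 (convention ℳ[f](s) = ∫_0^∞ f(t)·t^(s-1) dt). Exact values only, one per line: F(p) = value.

linearity at 1/2, 1, 2 turns ℳ[f](s) into 4 summed integrals
on [0, 1/2) integrate f = t against the kernel
segment 1/2 to 1 holds log(t)/t; add its integral
∫ over [1, 2) of 3·t^(s-1) joins the sum
the [2, 3) slice contributes ∫ 2·t^(s-1) dt

F(1/2) = sqrt(2)*(-30*sqrt(2) - 12*log(2) + 12*sqrt(6) + 37)/6
F(3) = log(2)/8 + 3743/192
F(4) = log(2)/24 + 62869/1440
F(2/3) = -27/2 - 3*2**(1/3)*log(2) + 3*2**(2/3)/2 + 3*3**(2/3) + 183*2**(1/3)/20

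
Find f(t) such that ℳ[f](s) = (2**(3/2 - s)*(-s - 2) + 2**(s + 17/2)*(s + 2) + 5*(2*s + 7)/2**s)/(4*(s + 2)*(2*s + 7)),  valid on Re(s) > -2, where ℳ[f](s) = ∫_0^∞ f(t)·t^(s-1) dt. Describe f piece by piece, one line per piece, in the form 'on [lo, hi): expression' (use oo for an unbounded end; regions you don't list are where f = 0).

on [0, 1/2): 5*t**2
on [1/2, 2): 4*t**(7/2)

split f at 1/2: ℳ[f](s) collects 2 kernel integrals
∫ 5*t**2·t^(s-1) over [0, 1/2)
over [1/2, 2), the kernel integral of 4*t**(7/2) enters the sum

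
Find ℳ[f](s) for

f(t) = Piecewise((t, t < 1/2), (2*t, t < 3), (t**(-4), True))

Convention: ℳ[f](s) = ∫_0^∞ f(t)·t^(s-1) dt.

treat the 3 regions marked off by 1/2, 3 separately and sum
∫ over [0, 1/2) of t·t^(s-1) joins the sum
on [1/2, 3): add ∫ 2*t·t^(s-1) dt
[3, ∞) adds the kernel integral of t**(-4)

(970*6**s*s - 3890*6**s - 81*s + 324)/(162*2**s*(s**2 - 3*s - 4))
  -1 < Re(s) < 4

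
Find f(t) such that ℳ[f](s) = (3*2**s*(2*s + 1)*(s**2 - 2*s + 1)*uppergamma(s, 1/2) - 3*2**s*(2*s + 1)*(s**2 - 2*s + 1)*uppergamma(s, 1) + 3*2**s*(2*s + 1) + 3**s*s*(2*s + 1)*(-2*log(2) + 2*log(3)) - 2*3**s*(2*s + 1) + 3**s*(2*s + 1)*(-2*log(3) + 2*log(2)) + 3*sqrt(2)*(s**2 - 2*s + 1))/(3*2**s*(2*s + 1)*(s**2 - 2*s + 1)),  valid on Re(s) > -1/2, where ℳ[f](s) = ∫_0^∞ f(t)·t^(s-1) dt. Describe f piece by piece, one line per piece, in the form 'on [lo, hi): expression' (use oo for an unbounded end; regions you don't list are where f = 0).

cuts at 1/2, 1: linearity sums the 3 kernel integrals
piece [0, 1/2): integrate sqrt(t) against the kernel
the [1/2, 1) slice contributes ∫ exp(-t)·t^(s-1) dt
[1, 3/2) adds the kernel integral of log(t)/t

on [0, 1/2): sqrt(t)
on [1/2, 1): exp(-t)
on [1, 3/2): log(t)/t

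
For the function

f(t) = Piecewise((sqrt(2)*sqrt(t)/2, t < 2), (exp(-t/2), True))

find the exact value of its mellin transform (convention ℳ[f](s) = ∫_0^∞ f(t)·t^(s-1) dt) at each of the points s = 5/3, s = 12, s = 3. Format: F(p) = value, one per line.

strip the common scale on t: sqrt(t) on [0, 1); exp(-t) on [1, ∞)
the 2 pieces separated at 2 each add one integral
segment [0, 2) carries sqrt(2)*sqrt(t)/2; integrate it
segment 2 to ∞ holds exp(-t/2); add its integral

F(5/3) = 2**(2/3)*(12/13 + 2*uppergamma(5/3, 1))
F(12) = 8192/25 + 444436938752*exp(-1)
F(3) = 16/7 + 40*exp(-1)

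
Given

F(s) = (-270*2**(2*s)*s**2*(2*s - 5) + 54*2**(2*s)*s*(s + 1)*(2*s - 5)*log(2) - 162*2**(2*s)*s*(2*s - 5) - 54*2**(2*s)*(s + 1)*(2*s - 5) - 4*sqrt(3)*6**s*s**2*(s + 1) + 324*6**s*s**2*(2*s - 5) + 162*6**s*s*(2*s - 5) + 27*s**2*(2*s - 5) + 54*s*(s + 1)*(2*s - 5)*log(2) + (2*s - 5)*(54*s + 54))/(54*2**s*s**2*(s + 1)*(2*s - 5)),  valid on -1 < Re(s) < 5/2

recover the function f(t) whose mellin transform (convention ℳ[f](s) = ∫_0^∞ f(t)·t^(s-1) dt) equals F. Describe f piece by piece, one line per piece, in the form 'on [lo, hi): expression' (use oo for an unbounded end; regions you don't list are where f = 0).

on [0, 1/2): t
on [1/2, 2): log(t)
on [2, 3): t + 3
on [3, oo): t**(-5/2)

slice at 1/2, 2, 3, transform all 4 pieces, and sum them
segment 0 to 1/2 holds t; add its integral
the [1/2, 2) slice contributes ∫ log(t)·t^(s-1) dt
on [2, 3) integrate f = (t + 3) against the kernel
between 3 and ∞ the integrand is t**(-5/2)·t^(s-1)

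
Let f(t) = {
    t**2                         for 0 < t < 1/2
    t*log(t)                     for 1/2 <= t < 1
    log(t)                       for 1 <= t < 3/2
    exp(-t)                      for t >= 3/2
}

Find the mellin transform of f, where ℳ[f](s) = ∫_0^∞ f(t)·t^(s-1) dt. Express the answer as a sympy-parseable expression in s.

breakpoints 1/2, 1, 3/2: one integral from each of the 4 segments
piece [0, 1/2): integrate t**2 against the kernel
over [1/2, 1), the kernel integral of t*log(t) enters the sum
∫ log(t)·t^(s-1) over [1, 3/2)
piece [3/2, ∞): integrate exp(-t) against the kernel

(4*2**s*s**2*(s + 2)*(s**2 + 2*s + 1)*uppergamma(s, 3/2) - 4*2**s*s**2*(s + 2) + 4*2**s*(s + 2)*(s**2 + 2*s + 1) + 3**s*s*(s + 2)*(-4*log(2) + 4*log(3))*(s**2 + 2*s + 1) - 4*3**s*(s + 2)*(s**2 + 2*s + 1) + s**3*(s + 2)*log(4) + s**2*(s + 2)*log(4) + 2*s**2*(s + 2) + s**2*(s**2 + 2*s + 1))/(4*2**s*s**2*(s + 2)*(s**2 + 2*s + 1))
  Re(s) > -2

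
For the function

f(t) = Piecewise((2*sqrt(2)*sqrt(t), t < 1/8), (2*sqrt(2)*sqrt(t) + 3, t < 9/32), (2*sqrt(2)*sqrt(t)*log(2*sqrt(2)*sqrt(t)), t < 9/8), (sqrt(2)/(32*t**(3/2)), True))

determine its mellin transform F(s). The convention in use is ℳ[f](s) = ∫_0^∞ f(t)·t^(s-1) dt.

back out the common scale on t: 2*sqrt(t) on [0, 1/4); 2*sqrt(t) + 3 on [1/4, 9/16); 2*sqrt(t)*log(2*sqrt(t)) on [9/16, 9/4); …
undo the power substitution: 2*t on [0, 1/2); 2*t + 3 on [1/2, 3/4); 2*t*log(2*t) on [3/4, 3/2); …
peel off the common scale on t: t on [0, 1); t + 3 on [1, 3/2); t*log(t) on [3/2, 3); …
split f at 1/8, 9/32, 9/8: ℳ[f](s) collects 4 kernel integrals
on [0, 1/8) integrate f = 2*sqrt(2)*sqrt(t) against the kernel
segment [1/8, 9/32) carries (2*sqrt(2)*sqrt(t) + 3); integrate it
on [9/32, 9/8) integrate f = 2*sqrt(2)*sqrt(t)*log(2*sqrt(2)*sqrt(t)) against the kernel
for t in [9/8, ∞): the term is ∫ sqrt(2)/(32*t**(3/2))·t^(s-1)

(-324*2**(2*s)*s*(2*s - 3)*(4*s**2 + 4*s + 1) - 162*2**(2*s)*(2*s - 3)*(4*s**2 + 4*s + 1) - 324*3**(2*s)*s**2*(2*s - 3)*(2*s + 1)*log(3) + 324*3**(2*s)*s**2*(2*s - 3)*(2*s + 1)*log(2) - 162*3**(2*s)*s*(2*s - 3)*(2*s + 1)*log(3) + 162*3**(2*s)*s*(2*s - 3)*(2*s + 1)*log(2) + 162*3**(2*s)*s*(2*s - 3)*(2*s + 1) + 486*3**(2*s)*s*(2*s - 3)*(4*s**2 + 4*s + 1) + 162*3**(2*s)*(2*s - 3)*(4*s**2 + 4*s + 1) + 648*6**(2*s)*s**2*(2*s - 3)*(2*s + 1)*log(3) - 324*6**(2*s)*s*(2*s - 3)*(2*s + 1) + 324*6**(2*s)*s*(2*s - 3)*(2*s + 1)*log(3) - 4*6**(2*s)*s*(2*s + 1)*(4*s**2 + 4*s + 1))/(54*2**(5*s)*s*(2*s - 3)*(2*s + 1)*(4*s**2 + 4*s + 1))
  -1/2 < Re(s) < 3/2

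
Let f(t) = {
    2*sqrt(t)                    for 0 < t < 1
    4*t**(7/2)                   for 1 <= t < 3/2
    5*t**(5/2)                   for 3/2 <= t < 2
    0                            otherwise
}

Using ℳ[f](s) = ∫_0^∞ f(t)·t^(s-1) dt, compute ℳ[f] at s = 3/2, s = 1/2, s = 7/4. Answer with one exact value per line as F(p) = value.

F(3/2) = 6383/320
F(1/2) = 661/48
F(7/4) = -81*2**(3/4)*3**(1/4)/952 + 8/63 + 320*2**(1/4)/17

treat the 3 regions marked off by 1, 3/2 separately and sum
for t in [0, 1): the term is ∫ 2*sqrt(t)·t^(s-1)
the [1, 3/2) slice contributes ∫ 4*t**(7/2)·t^(s-1) dt
∫ 5*t**(5/2)·t^(s-1) over [3/2, 2)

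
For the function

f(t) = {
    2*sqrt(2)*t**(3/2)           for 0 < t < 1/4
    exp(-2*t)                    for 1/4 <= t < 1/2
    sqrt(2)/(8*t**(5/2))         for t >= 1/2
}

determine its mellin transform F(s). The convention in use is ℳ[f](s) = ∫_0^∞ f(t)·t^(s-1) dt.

(2*2**s*(2*s - 5)*(2*s + 3)*uppergamma(s, 1/2) - 2*2**s*(2*s - 5)*(2*s + 3)*uppergamma(s, 1) - 4*2**s*(2*s + 3) + sqrt(2)*(2*s - 5))/(2*2**(2*s)*(2*s - 5)*(2*s + 3))
  -3/2 < Re(s) < 5/2

the common scale on t comes off first: t**(3/2) on [0, 1/2); exp(-t) on [1/2, 1); t**(-5/2) on [1, ∞)
integrate the 3 segments split at 1/4, 1/2, then add the results
the [0, 1/4) slice contributes ∫ 2*sqrt(2)*t**(3/2)·t^(s-1) dt
piece [1/4, 1/2): integrate exp(-2*t) against the kernel
between 1/2 and ∞ the integrand is sqrt(2)/(8*t**(5/2))·t^(s-1)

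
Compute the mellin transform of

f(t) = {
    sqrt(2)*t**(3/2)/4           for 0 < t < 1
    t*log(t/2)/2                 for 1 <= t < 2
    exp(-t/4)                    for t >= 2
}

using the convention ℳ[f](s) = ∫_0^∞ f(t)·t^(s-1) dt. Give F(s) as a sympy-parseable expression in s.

(2*2**(2*s)*(2*s + 3)*(s**2 + 2*s + 1)*uppergamma(s, 1/2) - 2*2**s*(2*s + 3) + s*(2*s + 3)*log(2) + 2*s + (2*s + 3)*log(2) + sqrt(2)*(s**2 + 2*s + 1) + 3)/(2*(2*s + 3)*(s**2 + 2*s + 1))
  Re(s) > -3/2

reversing the common scale on t: t**(3/2) on [0, 1/2); t*log(t) on [1/2, 1); exp(-t/2) on [1, ∞)
treat the 3 regions marked off by 1, 2 separately and sum
segment 0 to 1 holds sqrt(2)*t**(3/2)/4; add its integral
the [1, 2) slice contributes ∫ t*log(t/2)/2·t^(s-1) dt
on [2, ∞): add ∫ exp(-t/4)·t^(s-1) dt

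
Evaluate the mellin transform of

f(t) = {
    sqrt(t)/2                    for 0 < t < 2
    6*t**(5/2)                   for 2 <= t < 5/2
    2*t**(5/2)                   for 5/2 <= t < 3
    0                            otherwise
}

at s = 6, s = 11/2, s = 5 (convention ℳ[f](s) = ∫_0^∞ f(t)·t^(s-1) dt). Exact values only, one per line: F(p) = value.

treat the 3 regions marked off by 2, 5/2 separately and sum
on [0, 2) integrate f = sqrt(t)/2 against the kernel
∫ over [2, 5/2) of 6*t**(5/2)·t^(s-1) joins the sum
on [5/2, 3) integrate f = 2*t**(5/2) against the kernel

F(6) = -38848*sqrt(2)/221 + 390625*sqrt(10)/1088 + 26244*sqrt(3)/17
F(11/2) = 3404579/1536
F(5) = -5472*sqrt(2)/55 + 15625*sqrt(10)/96 + 2916*sqrt(3)/5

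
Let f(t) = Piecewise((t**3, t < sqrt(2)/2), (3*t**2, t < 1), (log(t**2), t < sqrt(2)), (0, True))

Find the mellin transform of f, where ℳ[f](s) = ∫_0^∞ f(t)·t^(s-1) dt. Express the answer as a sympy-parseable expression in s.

(sqrt(2)/2)**s*(12*2**(s/2)*s**2*(s + 3) + 8*2**(s/2)*(s + 2)*(s + 3) + 4*2**s*s*(s + 2)*(s + 3)*log(2) - 8*2**s*(s + 2)*(s + 3) + sqrt(2)*s**2*(s + 2) - 6*s**2*(s + 3))/(4*s**2*(s + 2)*(s + 3))
  Re(s) > -3

peel off the power substitution: t**(3/2) on [0, 1/2); 3*t on [1/2, 1); log(t) on [1, 2)
slice at sqrt(2)/2, 1, transform all 3 pieces, and sum them
between 0 and sqrt(2)/2 the integrand is t**3·t^(s-1)
segment sqrt(2)/2 to 1 holds 3*t**2; add its integral
piece [1, sqrt(2)): integrate log(t**2) against the kernel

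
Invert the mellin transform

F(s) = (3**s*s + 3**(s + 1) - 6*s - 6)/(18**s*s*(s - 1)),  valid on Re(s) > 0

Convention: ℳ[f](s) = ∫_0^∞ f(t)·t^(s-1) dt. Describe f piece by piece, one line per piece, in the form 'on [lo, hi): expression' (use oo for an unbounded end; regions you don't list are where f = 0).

on [0, 1/18): 3
on [1/18, 1/6): (2 - 9*t)/(3*t)

strip the common scale on t: 3 on [0, 1/6); (2 - 3*t)/t on [1/6, 1/2)
undo the shared t-power: 3*t on [0, 1/6); 2 - 3*t on [1/6, 1/2)
back out the common scale on t: t on [0, 1/2); 2 - t on [1/2, 3/2)
linearity at 1/18 turns ℳ[f](s) into 2 summed integrals
the [0, 1/18) slice contributes ∫ 3·t^(s-1) dt
the [1/18, 1/6) slice contributes ∫ (2 - 9*t)/(3*t)·t^(s-1) dt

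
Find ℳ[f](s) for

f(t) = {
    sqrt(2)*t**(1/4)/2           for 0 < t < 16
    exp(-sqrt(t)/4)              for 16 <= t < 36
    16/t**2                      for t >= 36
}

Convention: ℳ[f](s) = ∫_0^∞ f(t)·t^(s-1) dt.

invert the power substitution to get sqrt(2)*sqrt(t)/2 on [0, 4); exp(-t/4) on [4, 6); 16/t**4 on [6, ∞)
remove the common scale on t first: sqrt(t) on [0, 2); exp(-t/2) on [2, 3); t**(-4) on [3, ∞)
f breaks at 16, 36 into 3 integrals to sum
∫ over [0, 16) of sqrt(2)*t**(1/4)/2·t^(s-1) joins the sum
segment 16 to 36 holds exp(-sqrt(t)/4); add its integral
segment [36, ∞) carries 16/t**2; integrate it

2**(2*s)*(324*2**(2*s + 1/2)*(s - 2) + 162*4**s*(s - 2)*(4*s + 1)*uppergamma(2*s, 1) - 162*4**s*(s - 2)*(4*s + 1)*uppergamma(2*s, 3/2) - 9**s*(4*s + 1))/(81*(s - 2)*(4*s + 1))
  -1/4 < Re(s) < 2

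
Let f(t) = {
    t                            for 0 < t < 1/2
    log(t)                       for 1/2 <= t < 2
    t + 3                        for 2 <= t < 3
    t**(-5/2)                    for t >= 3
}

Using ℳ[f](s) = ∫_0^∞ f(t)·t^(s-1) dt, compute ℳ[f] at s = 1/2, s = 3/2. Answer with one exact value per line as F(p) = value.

F(1/2) = sqrt(2)*(-330 + sqrt(2) + 108*log(2) + 144*sqrt(6))/36
F(3/2) = sqrt(2)*(-1139 + 30*sqrt(2) + 270*log(2) + 864*sqrt(6))/180

treat the 4 regions marked off by 1/2, 2, 3 separately and sum
the [0, 1/2) slice contributes ∫ t·t^(s-1) dt
on [1/2, 2) integrate f = log(t) against the kernel
∫ (t + 3)·t^(s-1) over [2, 3)
over [3, ∞), the kernel integral of t**(-5/2) enters the sum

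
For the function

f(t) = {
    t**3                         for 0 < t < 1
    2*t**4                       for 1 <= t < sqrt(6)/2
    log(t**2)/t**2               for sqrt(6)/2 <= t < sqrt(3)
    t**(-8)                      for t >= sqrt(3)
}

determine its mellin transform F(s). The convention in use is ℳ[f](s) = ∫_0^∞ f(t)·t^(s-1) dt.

peel off the power substitution: t**(3/2) on [0, 1); 2*t**2 on [1, 3/2); log(t)/t on [3/2, 3); …
linearity at 1, sqrt(6)/2, sqrt(3) turns ℳ[f](s) into 4 summed integrals
segment [0, 1) carries t**3; integrate it
the [1, sqrt(6)/2) slice contributes ∫ 2*t**4·t^(s-1) dt
on [sqrt(6)/2, sqrt(3)) integrate f = log(t**2)/t**2 against the kernel
on [sqrt(3), ∞) integrate f = t**(-8) against the kernel

(324*2**(s/2)*(s/2 - 4)*(s/2 + 2)*(s**2/4 - s + 1) - 324*2**(s/2)*(s/2 - 4)*(s + 3)*(s**2/4 - s + 1) - 54*3**(s/2)*s*(s/2 - 4)*(s/2 + 2)*(s + 3)*log(3) + 54*3**(s/2)*s*(s/2 - 4)*(s/2 + 2)*(s + 3)*log(2) - 108*3**(s/2)*(s/2 - 4)*(s/2 + 2)*(s + 3)*log(2) + 108*3**(s/2)*(s/2 - 4)*(s/2 + 2)*(s + 3) + 108*3**(s/2)*(s/2 - 4)*(s/2 + 2)*(s + 3)*log(3) + 729*3**(s/2)*(s/2 - 4)*(s + 3)*(s**2/4 - s + 1) + 27*6**(s/2)*s*(s/2 - 4)*(s/2 + 2)*(s + 3)*log(3) - 54*6**(s/2)*(s/2 - 4)*(s/2 + 2)*(s + 3)*log(3) - 54*6**(s/2)*(s/2 - 4)*(s/2 + 2)*(s + 3) - 2*6**(s/2)*(s/2 + 2)*(s + 3)*(s**2/4 - s + 1))/(324*2**(s/2)*(s/2 - 4)*(s/2 + 2)*(s + 3)*(s**2/4 - s + 1))
  -3 < Re(s) < 8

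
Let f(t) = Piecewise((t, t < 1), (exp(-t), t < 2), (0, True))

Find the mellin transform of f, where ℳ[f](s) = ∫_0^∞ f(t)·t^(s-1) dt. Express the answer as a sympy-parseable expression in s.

((s + 1)*uppergamma(s, 1) - (s + 1)*uppergamma(s, 2) + 1)/(s + 1)
  Re(s) > -1

f breaks at 1 into 2 integrals to sum
piece [0, 1): integrate t against the kernel
over [1, 2), the kernel integral of exp(-t) enters the sum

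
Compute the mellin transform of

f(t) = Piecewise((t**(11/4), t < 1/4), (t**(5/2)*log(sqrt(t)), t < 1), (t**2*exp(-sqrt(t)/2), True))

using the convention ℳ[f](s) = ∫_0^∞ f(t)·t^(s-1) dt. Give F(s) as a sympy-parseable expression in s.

(512*2**(4*s)*(4*s + 11)*(4*s + 4*(s + 2)**2 + 9)*uppergamma(2*s + 4, 1/2) - 32*2**(2*s)*(4*s + 11) + 4*s + (s + 2)*(4*s + 11)*log(4) + (4*s + 11)*log(2) + sqrt(2)*(4*s + 4*(s + 2)**2 + 9) + 11)/(16*2**(2*s)*(4*s + 11)*(4*s + 4*(s + 2)**2 + 9))
  Re(s) > -11/4

peel off the shared t-power: t**(3/4) on [0, 1/4); sqrt(t)*log(sqrt(t)) on [1/4, 1); exp(-sqrt(t)/2) on [1, ∞)
back out the power substitution: t**(3/2) on [0, 1/2); t*log(t) on [1/2, 1); exp(-t/2) on [1, ∞)
decompose at 1/4, 1; ℳ[f](s) sums the 3 pieces' integrals
over [0, 1/4), the kernel integral of t**(11/4) enters the sum
∫ t**(5/2)*log(sqrt(t))·t^(s-1) over [1/4, 1)
[1, ∞) adds the kernel integral of t**2*exp(-sqrt(t)/2)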